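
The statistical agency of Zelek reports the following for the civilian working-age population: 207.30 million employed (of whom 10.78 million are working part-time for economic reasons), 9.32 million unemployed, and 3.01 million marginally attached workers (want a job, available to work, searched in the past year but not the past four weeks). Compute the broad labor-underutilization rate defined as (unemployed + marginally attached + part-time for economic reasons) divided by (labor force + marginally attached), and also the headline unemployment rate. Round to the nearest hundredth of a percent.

Broad underutilization rate ≈ 10.52%; headline unemployment rate ≈ 4.30%.

Labor force = 207.30 + 9.32 = 216.62 million.
Numerator = 9.32 + 3.01 + 10.78 = 23.11 million.
Denominator = 216.62 + 3.01 = 219.63 million.
Broad rate = 23.11 / 219.63 = 10.52%.
Headline unemployment rate = 9.32 / 216.62 = 4.30%.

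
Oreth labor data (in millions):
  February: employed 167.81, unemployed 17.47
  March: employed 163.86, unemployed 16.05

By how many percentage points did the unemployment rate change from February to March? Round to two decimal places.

The unemployment rate changed by −0.51 percentage points.

February: labor force = 167.81 + 17.47 = 185.28; u = 17.47/185.28 = 9.43%.
March: labor force = 163.86 + 16.05 = 179.91; u = 16.05/179.91 = 8.92%.
Change = 8.92% − 9.43% = −0.51 pp.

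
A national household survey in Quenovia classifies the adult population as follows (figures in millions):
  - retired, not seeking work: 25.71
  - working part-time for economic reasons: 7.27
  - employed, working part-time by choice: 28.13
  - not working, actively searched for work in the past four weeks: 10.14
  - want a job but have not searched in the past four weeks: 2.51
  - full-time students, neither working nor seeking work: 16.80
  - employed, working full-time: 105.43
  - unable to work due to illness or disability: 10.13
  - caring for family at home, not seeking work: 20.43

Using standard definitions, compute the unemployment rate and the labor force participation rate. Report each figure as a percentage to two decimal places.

Employed = 7.27 + 28.13 + 105.43 = 140.83 million (anyone who worked, including part-time for economic reasons, counts as employed).
Unemployed = 10.14 million.
Labor force = 140.83 + 10.14 = 150.97 million.
Not in labor force = 25.71 + 2.51 + 16.80 + 10.13 + 20.43 = 75.58 million (those not working and not actively searching are outside the labor force — including those who want a job but have given up searching).
Civilian working-age population = 150.97 + 75.58 = 226.55 million.
Unemployment rate = 10.14 / 150.97 = 6.72%.
Labor force participation rate = 150.97 / 226.55 = 66.64%.

Unemployment rate ≈ 6.72%; labor force participation rate ≈ 66.64%.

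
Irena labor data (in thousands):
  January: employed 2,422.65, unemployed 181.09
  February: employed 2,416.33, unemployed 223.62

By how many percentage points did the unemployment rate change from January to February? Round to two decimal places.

January: labor force = 2,422.65 + 181.09 = 2,603.74; u = 181.09/2,603.74 = 6.95%.
February: labor force = 2,416.33 + 223.62 = 2,639.95; u = 223.62/2,639.95 = 8.47%.
Change = 8.47% − 6.95% = +1.52 pp.

The unemployment rate changed by +1.52 percentage points.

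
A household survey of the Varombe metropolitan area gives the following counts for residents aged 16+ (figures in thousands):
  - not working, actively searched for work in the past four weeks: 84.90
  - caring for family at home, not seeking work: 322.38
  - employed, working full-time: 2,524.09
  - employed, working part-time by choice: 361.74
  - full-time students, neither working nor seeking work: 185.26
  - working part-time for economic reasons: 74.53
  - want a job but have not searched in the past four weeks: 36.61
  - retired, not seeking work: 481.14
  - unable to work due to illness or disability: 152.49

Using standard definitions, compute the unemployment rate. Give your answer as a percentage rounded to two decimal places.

Unemployment rate ≈ 2.79%.

Employed = 2,524.09 + 361.74 + 74.53 = 2,960.36 thousand (anyone who worked, including part-time for economic reasons, counts as employed).
Unemployed = 84.90 thousand.
Labor force = 2,960.36 + 84.90 = 3,045.26 thousand.
Unemployment rate = 84.90 / 3,045.26 = 2.79%.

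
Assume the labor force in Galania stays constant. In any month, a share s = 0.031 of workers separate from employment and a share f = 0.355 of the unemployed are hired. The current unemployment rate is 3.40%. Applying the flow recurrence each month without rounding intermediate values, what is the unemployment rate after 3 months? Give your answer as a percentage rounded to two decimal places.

Unemployment rate after three months ≈ 6.96%.

With a fixed labor force, u_{t+1} = u_t + s·(1−u_t) − f·u_t = u_t·(1−s−f) + s.
Here 1−s−f = 0.614 and s = 0.031.
u_1 = 0.034000 × 0.614 + 0.031 = 0.051876.
u_2 = 0.051876 × 0.614 + 0.031 = 0.062852.
u_3 = 0.062852 × 0.614 + 0.031 = 0.069591.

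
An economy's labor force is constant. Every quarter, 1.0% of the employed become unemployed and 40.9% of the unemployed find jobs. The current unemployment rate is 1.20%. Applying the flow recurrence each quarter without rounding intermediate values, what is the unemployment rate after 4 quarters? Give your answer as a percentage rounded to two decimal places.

Unemployment rate after four quarters ≈ 2.25%.

With a fixed labor force, u_{t+1} = u_t + s·(1−u_t) − f·u_t = u_t·(1−s−f) + s.
Here 1−s−f = 0.581 and s = 0.010.
u_1 = 0.012000 × 0.581 + 0.010 = 0.016972.
u_2 = 0.016972 × 0.581 + 0.010 = 0.019861.
u_3 = 0.019861 × 0.581 + 0.010 = 0.021539.
u_4 = 0.021539 × 0.581 + 0.010 = 0.022514.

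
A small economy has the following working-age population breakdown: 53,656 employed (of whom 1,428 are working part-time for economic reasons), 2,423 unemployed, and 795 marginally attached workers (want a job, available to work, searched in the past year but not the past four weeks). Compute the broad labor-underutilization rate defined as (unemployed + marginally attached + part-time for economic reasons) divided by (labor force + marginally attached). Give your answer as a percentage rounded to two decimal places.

Labor force = 53,656 + 2,423 = 56,079.
Numerator = 2,423 + 795 + 1,428 = 4,646.
Denominator = 56,079 + 795 = 56,874.
Broad rate = 4,646 / 56,874 = 8.17%.

Broad underutilization rate ≈ 8.17%.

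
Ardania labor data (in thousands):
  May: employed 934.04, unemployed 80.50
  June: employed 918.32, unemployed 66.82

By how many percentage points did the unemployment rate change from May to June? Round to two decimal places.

The unemployment rate changed by −1.15 percentage points.

May: labor force = 934.04 + 80.50 = 1,014.54; u = 80.50/1,014.54 = 7.93%.
June: labor force = 918.32 + 66.82 = 985.14; u = 66.82/985.14 = 6.78%.
Change = 6.78% − 7.93% = −1.15 pp.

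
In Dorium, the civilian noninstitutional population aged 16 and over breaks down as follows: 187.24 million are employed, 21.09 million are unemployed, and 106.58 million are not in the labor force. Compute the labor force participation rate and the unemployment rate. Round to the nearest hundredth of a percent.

Labor force participation rate ≈ 66.16%; unemployment rate ≈ 10.12%.

Labor force = employed + unemployed = 187.24 + 21.09 = 208.33 million.
Working-age population = 208.33 + 106.58 = 314.91 million.
Unemployment rate = 21.09 / 208.33 = 10.12%.
Labor force participation rate = 208.33 / 314.91 = 66.16%.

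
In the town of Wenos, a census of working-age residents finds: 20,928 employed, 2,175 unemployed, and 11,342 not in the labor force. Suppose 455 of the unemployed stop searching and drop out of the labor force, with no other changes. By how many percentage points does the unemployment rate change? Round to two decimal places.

Initially, labor force = 20,928 + 2,175 = 23,103, so u = 2,175/23,103 = 9.41%.
After the change, unemployed and labor force both fall by 455 → E = 20,928, U = 1,720, labor force = 22,648.
New unemployment rate = 1,720 / 22,648 = 7.59%.
Change = 7.59% − 9.41% = −1.82 percentage points.

The unemployment rate changes by −1.82 percentage points.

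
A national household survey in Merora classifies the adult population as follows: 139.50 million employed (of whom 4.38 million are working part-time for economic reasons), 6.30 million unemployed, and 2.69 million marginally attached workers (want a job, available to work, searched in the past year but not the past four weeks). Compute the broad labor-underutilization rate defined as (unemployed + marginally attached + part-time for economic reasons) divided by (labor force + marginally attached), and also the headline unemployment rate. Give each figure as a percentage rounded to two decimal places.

Labor force = 139.50 + 6.30 = 145.80 million.
Numerator = 6.30 + 2.69 + 4.38 = 13.37 million.
Denominator = 145.80 + 2.69 = 148.49 million.
Broad rate = 13.37 / 148.49 = 9.00%.
Headline unemployment rate = 6.30 / 145.80 = 4.32%.

Broad underutilization rate ≈ 9.00%; headline unemployment rate ≈ 4.32%.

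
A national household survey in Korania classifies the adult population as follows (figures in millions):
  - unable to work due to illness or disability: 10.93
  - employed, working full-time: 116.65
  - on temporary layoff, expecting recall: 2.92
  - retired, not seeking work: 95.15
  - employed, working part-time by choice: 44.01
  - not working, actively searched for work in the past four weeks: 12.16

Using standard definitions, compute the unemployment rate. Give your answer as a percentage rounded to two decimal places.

Employed = 116.65 + 44.01 = 160.66 million.
Unemployed = 2.92 + 12.16 = 15.08 million (jobless and actively searching, or on temporary layoff).
Labor force = 160.66 + 15.08 = 175.74 million.
Unemployment rate = 15.08 / 175.74 = 8.58%.

Unemployment rate ≈ 8.58%.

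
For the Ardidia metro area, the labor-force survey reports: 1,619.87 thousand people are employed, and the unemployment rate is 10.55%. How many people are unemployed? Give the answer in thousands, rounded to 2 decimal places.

Let U be the number unemployed. The labor force is E + U, and U/(E+U) = 0.1055.
So U = 0.1055 × 1,619.87 / (1 − 0.1055) = 170.8963 / 0.8945 ≈ 191.05 thousand.

About 191.05 thousand are unemployed.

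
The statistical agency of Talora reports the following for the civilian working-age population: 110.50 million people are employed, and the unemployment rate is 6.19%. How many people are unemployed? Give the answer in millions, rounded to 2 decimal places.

About 7.29 million are unemployed.

Let U be the number unemployed. The labor force is E + U, and U/(E+U) = 0.0619.
So U = 0.0619 × 110.50 / (1 − 0.0619) = 6.8399 / 0.9381 ≈ 7.29 million.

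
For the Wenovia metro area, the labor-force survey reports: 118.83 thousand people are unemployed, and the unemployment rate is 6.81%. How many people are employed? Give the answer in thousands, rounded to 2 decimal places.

About 1,626.10 thousand are employed.

Labor force = U / u = 118.83 / 0.0681 ≈ 1,744.93 thousand.
Employed = labor force − unemployed = 1,744.93 − 118.83 = 1,626.10 thousand.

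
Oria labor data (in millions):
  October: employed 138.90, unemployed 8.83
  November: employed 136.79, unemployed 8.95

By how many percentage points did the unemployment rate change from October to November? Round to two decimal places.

October: labor force = 138.90 + 8.83 = 147.73; u = 8.83/147.73 = 5.98%.
November: labor force = 136.79 + 8.95 = 145.74; u = 8.95/145.74 = 6.14%.
Change = 6.14% − 5.98% = +0.16 pp.

The unemployment rate changed by +0.16 percentage points.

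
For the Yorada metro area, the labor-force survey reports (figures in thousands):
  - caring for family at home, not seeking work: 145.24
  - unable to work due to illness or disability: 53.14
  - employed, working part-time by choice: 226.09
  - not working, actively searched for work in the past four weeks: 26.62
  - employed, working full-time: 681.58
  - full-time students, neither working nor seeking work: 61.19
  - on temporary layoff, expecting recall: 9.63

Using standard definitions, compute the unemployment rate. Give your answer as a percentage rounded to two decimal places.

Unemployment rate ≈ 3.84%.

Employed = 226.09 + 681.58 = 907.67 thousand.
Unemployed = 26.62 + 9.63 = 36.25 thousand (jobless and actively searching, or on temporary layoff).
Labor force = 907.67 + 36.25 = 943.92 thousand.
Unemployment rate = 36.25 / 943.92 = 3.84%.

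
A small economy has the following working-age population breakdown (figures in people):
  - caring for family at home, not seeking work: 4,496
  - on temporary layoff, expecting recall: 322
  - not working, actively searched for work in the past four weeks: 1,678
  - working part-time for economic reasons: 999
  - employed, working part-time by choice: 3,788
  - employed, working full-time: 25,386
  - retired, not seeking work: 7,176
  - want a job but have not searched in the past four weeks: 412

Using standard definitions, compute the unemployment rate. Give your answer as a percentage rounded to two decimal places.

Unemployment rate ≈ 6.22%.

Employed = 999 + 3,788 + 25,386 = 30,173 (anyone who worked, including part-time for economic reasons, counts as employed).
Unemployed = 322 + 1,678 = 2,000 (jobless and actively searching, or on temporary layoff).
Labor force = 30,173 + 2,000 = 32,173.
Unemployment rate = 2,000 / 32,173 = 6.22%.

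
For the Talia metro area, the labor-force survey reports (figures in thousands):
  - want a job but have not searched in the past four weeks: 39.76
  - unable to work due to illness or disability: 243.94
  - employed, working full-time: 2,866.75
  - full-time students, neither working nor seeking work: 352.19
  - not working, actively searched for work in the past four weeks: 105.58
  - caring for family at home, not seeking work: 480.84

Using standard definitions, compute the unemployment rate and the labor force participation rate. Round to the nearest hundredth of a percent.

Unemployment rate ≈ 3.55%; labor force participation rate ≈ 72.69%.

Employed = 2,866.75 thousand.
Unemployed = 105.58 thousand.
Labor force = 2,866.75 + 105.58 = 2,972.33 thousand.
Not in labor force = 39.76 + 243.94 + 352.19 + 480.84 = 1,116.73 thousand (those not working and not actively searching are outside the labor force — including those who want a job but have given up searching).
Civilian working-age population = 2,972.33 + 1,116.73 = 4,089.06 thousand.
Unemployment rate = 105.58 / 2,972.33 = 3.55%.
Labor force participation rate = 2,972.33 / 4,089.06 = 72.69%.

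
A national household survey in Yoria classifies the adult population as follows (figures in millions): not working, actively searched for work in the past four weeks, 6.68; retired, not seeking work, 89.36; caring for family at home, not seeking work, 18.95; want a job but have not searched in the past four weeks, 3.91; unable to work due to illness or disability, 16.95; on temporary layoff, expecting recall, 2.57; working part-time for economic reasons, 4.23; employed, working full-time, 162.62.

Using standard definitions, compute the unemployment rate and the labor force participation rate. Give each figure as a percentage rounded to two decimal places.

Employed = 4.23 + 162.62 = 166.85 million (anyone who worked, including part-time for economic reasons, counts as employed).
Unemployed = 6.68 + 2.57 = 9.25 million (jobless and actively searching, or on temporary layoff).
Labor force = 166.85 + 9.25 = 176.10 million.
Not in labor force = 89.36 + 18.95 + 3.91 + 16.95 = 129.17 million (those not working and not actively searching are outside the labor force — including those who want a job but have given up searching).
Civilian working-age population = 176.10 + 129.17 = 305.27 million.
Unemployment rate = 9.25 / 176.10 = 5.25%.
Labor force participation rate = 176.10 / 305.27 = 57.69%.

Unemployment rate ≈ 5.25%; labor force participation rate ≈ 57.69%.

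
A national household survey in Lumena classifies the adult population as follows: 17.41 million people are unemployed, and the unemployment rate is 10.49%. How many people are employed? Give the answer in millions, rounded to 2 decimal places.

About 148.56 million are employed.

Labor force = U / u = 17.41 / 0.1049 ≈ 165.97 million.
Employed = labor force − unemployed = 165.97 − 17.41 = 148.56 million.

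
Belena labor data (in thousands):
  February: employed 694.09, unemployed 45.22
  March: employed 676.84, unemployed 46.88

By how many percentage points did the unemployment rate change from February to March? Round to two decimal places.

February: labor force = 694.09 + 45.22 = 739.31; u = 45.22/739.31 = 6.12%.
March: labor force = 676.84 + 46.88 = 723.72; u = 46.88/723.72 = 6.48%.
Change = 6.48% − 6.12% = +0.36 pp.

The unemployment rate changed by +0.36 percentage points.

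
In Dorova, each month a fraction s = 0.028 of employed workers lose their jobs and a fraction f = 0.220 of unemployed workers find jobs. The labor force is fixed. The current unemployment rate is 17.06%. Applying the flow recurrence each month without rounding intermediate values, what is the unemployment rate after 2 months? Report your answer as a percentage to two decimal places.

Unemployment rate after two months ≈ 14.55%.

With a fixed labor force, u_{t+1} = u_t + s·(1−u_t) − f·u_t = u_t·(1−s−f) + s.
Here 1−s−f = 0.752 and s = 0.028.
u_1 = 0.170600 × 0.752 + 0.028 = 0.156291.
u_2 = 0.156291 × 0.752 + 0.028 = 0.145531.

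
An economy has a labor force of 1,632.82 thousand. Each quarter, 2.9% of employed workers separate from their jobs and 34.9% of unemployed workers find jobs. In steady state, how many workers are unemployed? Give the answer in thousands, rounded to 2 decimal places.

Steady-state unemployment rate u* = s/(s+f) = 2.9/(2.9+34.9) = 0.076720.
Unemployed = u* × labor force = 0.076720 × 1,632.82 ≈ 125.27 thousand.

About 125.27 thousand are unemployed in steady state.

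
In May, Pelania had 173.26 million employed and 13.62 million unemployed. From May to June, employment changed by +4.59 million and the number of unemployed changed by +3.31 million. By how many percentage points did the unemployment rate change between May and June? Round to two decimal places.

The unemployment rate changed by +1.40 percentage points.

May: labor force = 173.26 + 13.62 = 186.88; u = 13.62/186.88 = 7.29%.
June: labor force = 177.85 + 16.93 = 194.78; u = 16.93/194.78 = 8.69%.
Change = 8.69% − 7.29% = +1.40 pp.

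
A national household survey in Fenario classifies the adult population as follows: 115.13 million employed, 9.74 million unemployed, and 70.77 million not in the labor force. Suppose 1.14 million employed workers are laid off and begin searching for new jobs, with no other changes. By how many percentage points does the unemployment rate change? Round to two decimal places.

Initially, labor force = 115.13 + 9.74 = 124.87 million, so u = 9.74/124.87 = 7.80%.
After the change, employed falls and unemployed rises by 1.14; labor force unchanged → E = 113.99, U = 10.88, labor force = 124.87 million.
New unemployment rate = 10.88 / 124.87 = 8.71%.
Change = 8.71% − 7.80% = +0.91 percentage points.

The unemployment rate changes by +0.91 percentage points.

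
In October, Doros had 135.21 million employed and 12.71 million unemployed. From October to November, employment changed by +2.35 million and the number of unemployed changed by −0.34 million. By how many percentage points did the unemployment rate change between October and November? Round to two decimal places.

October: labor force = 135.21 + 12.71 = 147.92; u = 12.71/147.92 = 8.59%.
November: labor force = 137.56 + 12.37 = 149.93; u = 12.37/149.93 = 8.25%.
Change = 8.25% − 8.59% = −0.34 pp.

The unemployment rate changed by −0.34 percentage points.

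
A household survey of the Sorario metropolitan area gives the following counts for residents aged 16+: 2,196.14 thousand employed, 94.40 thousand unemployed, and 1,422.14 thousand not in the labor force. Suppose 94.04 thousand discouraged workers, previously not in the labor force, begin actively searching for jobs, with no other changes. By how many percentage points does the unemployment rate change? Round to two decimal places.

The unemployment rate changes by +3.78 percentage points.

Initially, labor force = 2,196.14 + 94.40 = 2,290.54 thousand, so u = 94.40/2,290.54 = 4.12%.
After the change, unemployed and labor force both rise by 94.04 → E = 2,196.14, U = 188.44, labor force = 2,384.58 thousand.
New unemployment rate = 188.44 / 2,384.58 = 7.90%.
Change = 7.90% − 4.12% = +3.78 percentage points.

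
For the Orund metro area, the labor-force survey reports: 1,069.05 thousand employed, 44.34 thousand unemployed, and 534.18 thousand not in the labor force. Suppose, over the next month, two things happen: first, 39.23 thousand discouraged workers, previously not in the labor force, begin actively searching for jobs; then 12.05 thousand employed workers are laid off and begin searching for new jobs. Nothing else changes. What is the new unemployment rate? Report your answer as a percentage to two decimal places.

Initially, labor force = 1,069.05 + 44.34 = 1,113.39 thousand, so u = 44.34/1,113.39 = 3.98%.
After the first change, unemployed and labor force both rise by 39.23 → E = 1,069.05, U = 83.57, labor force = 1,152.62 thousand.
After the second change, employed falls and unemployed rises by 12.05; labor force unchanged → E = 1,057.00, U = 95.62, labor force = 1,152.62 thousand.
New unemployment rate = 95.62 / 1,152.62 = 8.30%.

New unemployment rate ≈ 8.30%.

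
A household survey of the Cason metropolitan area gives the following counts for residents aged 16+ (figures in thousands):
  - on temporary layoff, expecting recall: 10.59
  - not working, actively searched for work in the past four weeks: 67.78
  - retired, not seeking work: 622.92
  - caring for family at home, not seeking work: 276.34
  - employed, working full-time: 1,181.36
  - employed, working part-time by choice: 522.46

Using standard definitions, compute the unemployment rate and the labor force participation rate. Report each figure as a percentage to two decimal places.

Unemployment rate ≈ 4.40%; labor force participation rate ≈ 66.46%.

Employed = 1,181.36 + 522.46 = 1,703.82 thousand.
Unemployed = 10.59 + 67.78 = 78.37 thousand (jobless and actively searching, or on temporary layoff).
Labor force = 1,703.82 + 78.37 = 1,782.19 thousand.
Not in labor force = 622.92 + 276.34 = 899.26 thousand (those not working and not actively searching are outside the labor force).
Civilian working-age population = 1,782.19 + 899.26 = 2,681.45 thousand.
Unemployment rate = 78.37 / 1,782.19 = 4.40%.
Labor force participation rate = 1,782.19 / 2,681.45 = 66.46%.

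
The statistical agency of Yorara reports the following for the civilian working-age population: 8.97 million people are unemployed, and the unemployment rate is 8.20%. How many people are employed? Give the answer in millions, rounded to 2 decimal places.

About 100.42 million are employed.

Labor force = U / u = 8.97 / 0.0820 ≈ 109.39 million.
Employed = labor force − unemployed = 109.39 − 8.97 = 100.42 million.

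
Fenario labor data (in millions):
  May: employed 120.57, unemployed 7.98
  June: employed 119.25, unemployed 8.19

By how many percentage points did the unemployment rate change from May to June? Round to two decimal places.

The unemployment rate changed by +0.22 percentage points.

May: labor force = 120.57 + 7.98 = 128.55; u = 7.98/128.55 = 6.21%.
June: labor force = 119.25 + 8.19 = 127.44; u = 8.19/127.44 = 6.43%.
Change = 6.43% − 6.21% = +0.22 pp.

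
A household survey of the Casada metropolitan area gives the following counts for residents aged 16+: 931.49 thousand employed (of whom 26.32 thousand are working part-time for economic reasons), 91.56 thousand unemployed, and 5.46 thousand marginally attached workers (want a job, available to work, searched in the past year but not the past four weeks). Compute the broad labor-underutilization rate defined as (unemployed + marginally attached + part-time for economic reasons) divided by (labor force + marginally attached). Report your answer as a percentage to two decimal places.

Broad underutilization rate ≈ 11.99%.

Labor force = 931.49 + 91.56 = 1,023.05 thousand.
Numerator = 91.56 + 5.46 + 26.32 = 123.34 thousand.
Denominator = 1,023.05 + 5.46 = 1,028.51 thousand.
Broad rate = 123.34 / 1,028.51 = 11.99%.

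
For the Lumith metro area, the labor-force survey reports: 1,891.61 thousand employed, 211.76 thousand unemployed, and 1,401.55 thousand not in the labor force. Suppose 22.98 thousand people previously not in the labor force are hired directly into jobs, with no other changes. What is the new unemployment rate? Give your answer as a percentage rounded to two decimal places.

Initially, labor force = 1,891.61 + 211.76 = 2,103.37 thousand, so u = 211.76/2,103.37 = 10.07%.
After the change, employed and labor force both rise by 22.98; unemployed unchanged → E = 1,914.59, U = 211.76, labor force = 2,126.35 thousand.
New unemployment rate = 211.76 / 2,126.35 = 9.96%.

New unemployment rate ≈ 9.96%.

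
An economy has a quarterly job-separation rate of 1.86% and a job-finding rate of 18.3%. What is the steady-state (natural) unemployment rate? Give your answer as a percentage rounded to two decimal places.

Steady-state unemployment rate ≈ 9.23%.

At steady state the flows balance: s·E = f·U, so U/(E+U) = s/(s+f).
u* = 1.86 / (1.86 + 18.3) = 1.86 / 20.16 = 9.23%.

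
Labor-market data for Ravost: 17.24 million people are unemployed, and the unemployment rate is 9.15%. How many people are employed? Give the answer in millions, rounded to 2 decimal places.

About 171.18 million are employed.

Labor force = U / u = 17.24 / 0.0915 ≈ 188.42 million.
Employed = labor force − unemployed = 188.42 − 17.24 = 171.18 million.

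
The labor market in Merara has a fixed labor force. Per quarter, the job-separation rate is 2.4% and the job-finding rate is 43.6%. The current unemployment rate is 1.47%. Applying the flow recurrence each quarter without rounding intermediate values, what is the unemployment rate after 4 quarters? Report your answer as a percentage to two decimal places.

With a fixed labor force, u_{t+1} = u_t + s·(1−u_t) − f·u_t = u_t·(1−s−f) + s.
Here 1−s−f = 0.540 and s = 0.024.
u_1 = 0.014700 × 0.540 + 0.024 = 0.031938.
u_2 = 0.031938 × 0.540 + 0.024 = 0.041247.
u_3 = 0.041247 × 0.540 + 0.024 = 0.046273.
u_4 = 0.046273 × 0.540 + 0.024 = 0.048987.

Unemployment rate after four quarters ≈ 4.90%.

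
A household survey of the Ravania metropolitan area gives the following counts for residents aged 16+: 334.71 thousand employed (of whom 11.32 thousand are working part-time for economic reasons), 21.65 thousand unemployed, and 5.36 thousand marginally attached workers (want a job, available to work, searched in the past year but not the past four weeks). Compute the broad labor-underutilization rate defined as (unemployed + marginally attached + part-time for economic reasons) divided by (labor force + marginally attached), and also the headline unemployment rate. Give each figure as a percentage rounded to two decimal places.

Labor force = 334.71 + 21.65 = 356.36 thousand.
Numerator = 21.65 + 5.36 + 11.32 = 38.33 thousand.
Denominator = 356.36 + 5.36 = 361.72 thousand.
Broad rate = 38.33 / 361.72 = 10.60%.
Headline unemployment rate = 21.65 / 356.36 = 6.08%.

Broad underutilization rate ≈ 10.60%; headline unemployment rate ≈ 6.08%.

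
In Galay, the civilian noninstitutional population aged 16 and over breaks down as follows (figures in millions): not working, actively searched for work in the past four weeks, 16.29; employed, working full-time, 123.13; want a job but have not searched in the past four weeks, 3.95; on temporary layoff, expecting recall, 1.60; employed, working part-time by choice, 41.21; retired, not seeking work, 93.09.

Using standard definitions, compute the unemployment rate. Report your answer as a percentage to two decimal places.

Employed = 123.13 + 41.21 = 164.34 million.
Unemployed = 16.29 + 1.60 = 17.89 million (jobless and actively searching, or on temporary layoff).
Labor force = 164.34 + 17.89 = 182.23 million.
Unemployment rate = 17.89 / 182.23 = 9.82%.

Unemployment rate ≈ 9.82%.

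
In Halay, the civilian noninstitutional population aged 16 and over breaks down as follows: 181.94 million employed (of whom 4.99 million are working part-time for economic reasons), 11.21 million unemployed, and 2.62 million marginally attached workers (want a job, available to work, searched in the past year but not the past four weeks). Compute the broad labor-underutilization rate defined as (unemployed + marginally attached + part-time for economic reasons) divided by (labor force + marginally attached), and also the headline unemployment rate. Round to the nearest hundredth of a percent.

Labor force = 181.94 + 11.21 = 193.15 million.
Numerator = 11.21 + 2.62 + 4.99 = 18.82 million.
Denominator = 193.15 + 2.62 = 195.77 million.
Broad rate = 18.82 / 195.77 = 9.61%.
Headline unemployment rate = 11.21 / 193.15 = 5.80%.

Broad underutilization rate ≈ 9.61%; headline unemployment rate ≈ 5.80%.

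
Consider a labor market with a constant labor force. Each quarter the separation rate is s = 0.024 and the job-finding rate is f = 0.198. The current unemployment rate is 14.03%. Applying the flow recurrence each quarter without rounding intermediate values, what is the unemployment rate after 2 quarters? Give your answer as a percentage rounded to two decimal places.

Unemployment rate after two quarters ≈ 12.76%.

With a fixed labor force, u_{t+1} = u_t + s·(1−u_t) − f·u_t = u_t·(1−s−f) + s.
Here 1−s−f = 0.778 and s = 0.024.
u_1 = 0.140300 × 0.778 + 0.024 = 0.133153.
u_2 = 0.133153 × 0.778 + 0.024 = 0.127593.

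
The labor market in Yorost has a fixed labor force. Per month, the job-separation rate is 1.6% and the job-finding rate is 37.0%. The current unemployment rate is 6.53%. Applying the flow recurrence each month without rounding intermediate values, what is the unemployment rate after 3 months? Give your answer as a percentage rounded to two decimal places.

With a fixed labor force, u_{t+1} = u_t + s·(1−u_t) − f·u_t = u_t·(1−s−f) + s.
Here 1−s−f = 0.614 and s = 0.016.
u_1 = 0.065300 × 0.614 + 0.016 = 0.056094.
u_2 = 0.056094 × 0.614 + 0.016 = 0.050442.
u_3 = 0.050442 × 0.614 + 0.016 = 0.046971.

Unemployment rate after three months ≈ 4.70%.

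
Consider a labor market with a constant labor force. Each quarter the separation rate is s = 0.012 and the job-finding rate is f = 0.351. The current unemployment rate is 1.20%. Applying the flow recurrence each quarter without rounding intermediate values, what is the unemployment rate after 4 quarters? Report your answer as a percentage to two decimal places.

Unemployment rate after four quarters ≈ 2.96%.

With a fixed labor force, u_{t+1} = u_t + s·(1−u_t) − f·u_t = u_t·(1−s−f) + s.
Here 1−s−f = 0.637 and s = 0.012.
u_1 = 0.012000 × 0.637 + 0.012 = 0.019644.
u_2 = 0.019644 × 0.637 + 0.012 = 0.024513.
u_3 = 0.024513 × 0.637 + 0.012 = 0.027615.
u_4 = 0.027615 × 0.637 + 0.012 = 0.029591.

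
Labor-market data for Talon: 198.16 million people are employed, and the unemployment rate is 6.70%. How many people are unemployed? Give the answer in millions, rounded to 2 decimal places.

About 14.23 million are unemployed.

Let U be the number unemployed. The labor force is E + U, and U/(E+U) = 0.0670.
So U = 0.0670 × 198.16 / (1 − 0.0670) = 13.2767 / 0.9330 ≈ 14.23 million.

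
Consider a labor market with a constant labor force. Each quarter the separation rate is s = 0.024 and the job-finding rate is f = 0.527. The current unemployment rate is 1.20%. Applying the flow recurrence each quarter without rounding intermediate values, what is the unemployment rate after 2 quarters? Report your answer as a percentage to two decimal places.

With a fixed labor force, u_{t+1} = u_t + s·(1−u_t) − f·u_t = u_t·(1−s−f) + s.
Here 1−s−f = 0.449 and s = 0.024.
u_1 = 0.012000 × 0.449 + 0.024 = 0.029388.
u_2 = 0.029388 × 0.449 + 0.024 = 0.037195.

Unemployment rate after two quarters ≈ 3.72%.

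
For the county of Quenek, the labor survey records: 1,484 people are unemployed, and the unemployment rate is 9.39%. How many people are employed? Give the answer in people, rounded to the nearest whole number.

About 14,320 are employed.

Labor force = U / u = 1,484 / 0.0939 ≈ 15,804.
Employed = labor force − unemployed = 15,804 − 1,484 = 14,320.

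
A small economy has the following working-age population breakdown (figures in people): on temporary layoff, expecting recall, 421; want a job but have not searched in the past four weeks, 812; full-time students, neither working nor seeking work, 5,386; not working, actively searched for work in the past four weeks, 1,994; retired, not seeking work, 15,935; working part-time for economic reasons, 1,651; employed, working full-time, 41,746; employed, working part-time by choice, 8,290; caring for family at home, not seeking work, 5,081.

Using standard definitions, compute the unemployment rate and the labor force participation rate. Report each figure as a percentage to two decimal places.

Unemployment rate ≈ 4.46%; labor force participation rate ≈ 66.53%.

Employed = 1,651 + 41,746 + 8,290 = 51,687 (anyone who worked, including part-time for economic reasons, counts as employed).
Unemployed = 421 + 1,994 = 2,415 (jobless and actively searching, or on temporary layoff).
Labor force = 51,687 + 2,415 = 54,102.
Not in labor force = 812 + 5,386 + 15,935 + 5,081 = 27,214 (those not working and not actively searching are outside the labor force — including those who want a job but have given up searching).
Civilian working-age population = 54,102 + 27,214 = 81,316.
Unemployment rate = 2,415 / 54,102 = 4.46%.
Labor force participation rate = 54,102 / 81,316 = 66.53%.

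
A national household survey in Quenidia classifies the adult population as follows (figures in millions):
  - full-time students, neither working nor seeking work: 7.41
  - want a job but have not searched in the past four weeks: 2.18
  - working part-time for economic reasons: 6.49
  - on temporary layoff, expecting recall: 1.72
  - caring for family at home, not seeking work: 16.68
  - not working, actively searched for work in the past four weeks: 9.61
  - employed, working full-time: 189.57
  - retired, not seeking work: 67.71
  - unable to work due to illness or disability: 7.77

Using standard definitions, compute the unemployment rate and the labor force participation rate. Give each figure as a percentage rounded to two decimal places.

Employed = 6.49 + 189.57 = 196.06 million (anyone who worked, including part-time for economic reasons, counts as employed).
Unemployed = 1.72 + 9.61 = 11.33 million (jobless and actively searching, or on temporary layoff).
Labor force = 196.06 + 11.33 = 207.39 million.
Not in labor force = 7.41 + 2.18 + 16.68 + 67.71 + 7.77 = 101.75 million (those not working and not actively searching are outside the labor force — including those who want a job but have given up searching).
Civilian working-age population = 207.39 + 101.75 = 309.14 million.
Unemployment rate = 11.33 / 207.39 = 5.46%.
Labor force participation rate = 207.39 / 309.14 = 67.09%.

Unemployment rate ≈ 5.46%; labor force participation rate ≈ 67.09%.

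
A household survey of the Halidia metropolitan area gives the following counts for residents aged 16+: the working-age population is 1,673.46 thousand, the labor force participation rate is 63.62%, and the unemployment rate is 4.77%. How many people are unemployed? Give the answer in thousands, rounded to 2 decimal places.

Labor force = 0.6362 × 1,673.46 = 1,064.66 thousand.
Unemployed = 0.0477 × 1,064.66 ≈ 50.78 thousand.

About 50.78 thousand are unemployed.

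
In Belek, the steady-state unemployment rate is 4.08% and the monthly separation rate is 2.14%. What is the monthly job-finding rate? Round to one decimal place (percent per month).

From u* = s/(s+f): f = s·(1−u)/u.
f = 2.14 × (1 − 0.0408) / 0.0408 = 2.0527 / 0.0408 ≈ 50.3% per month.

Job-finding rate ≈ 50.3% per month.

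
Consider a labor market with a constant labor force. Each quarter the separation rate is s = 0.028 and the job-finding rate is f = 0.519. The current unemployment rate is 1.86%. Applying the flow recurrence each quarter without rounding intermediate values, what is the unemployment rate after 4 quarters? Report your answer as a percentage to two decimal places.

With a fixed labor force, u_{t+1} = u_t + s·(1−u_t) − f·u_t = u_t·(1−s−f) + s.
Here 1−s−f = 0.453 and s = 0.028.
u_1 = 0.018600 × 0.453 + 0.028 = 0.036426.
u_2 = 0.036426 × 0.453 + 0.028 = 0.044501.
u_3 = 0.044501 × 0.453 + 0.028 = 0.048159.
u_4 = 0.048159 × 0.453 + 0.028 = 0.049816.

Unemployment rate after four quarters ≈ 4.98%.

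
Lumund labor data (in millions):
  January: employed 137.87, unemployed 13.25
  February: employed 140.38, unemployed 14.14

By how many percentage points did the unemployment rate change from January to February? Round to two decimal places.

The unemployment rate changed by +0.38 percentage points.

January: labor force = 137.87 + 13.25 = 151.12; u = 13.25/151.12 = 8.77%.
February: labor force = 140.38 + 14.14 = 154.52; u = 14.14/154.52 = 9.15%.
Change = 9.15% − 8.77% = +0.38 pp.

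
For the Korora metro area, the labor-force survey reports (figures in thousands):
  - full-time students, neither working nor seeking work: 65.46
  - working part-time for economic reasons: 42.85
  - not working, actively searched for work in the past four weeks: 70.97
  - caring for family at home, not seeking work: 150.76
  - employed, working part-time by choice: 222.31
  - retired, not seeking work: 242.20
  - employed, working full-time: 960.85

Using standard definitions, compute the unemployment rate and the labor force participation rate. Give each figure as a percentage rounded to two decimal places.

Unemployment rate ≈ 5.47%; labor force participation rate ≈ 73.89%.

Employed = 42.85 + 222.31 + 960.85 = 1,226.01 thousand (anyone who worked, including part-time for economic reasons, counts as employed).
Unemployed = 70.97 thousand.
Labor force = 1,226.01 + 70.97 = 1,296.98 thousand.
Not in labor force = 65.46 + 150.76 + 242.20 = 458.42 thousand (those not working and not actively searching are outside the labor force).
Civilian working-age population = 1,296.98 + 458.42 = 1,755.40 thousand.
Unemployment rate = 70.97 / 1,296.98 = 5.47%.
Labor force participation rate = 1,296.98 / 1,755.40 = 73.89%.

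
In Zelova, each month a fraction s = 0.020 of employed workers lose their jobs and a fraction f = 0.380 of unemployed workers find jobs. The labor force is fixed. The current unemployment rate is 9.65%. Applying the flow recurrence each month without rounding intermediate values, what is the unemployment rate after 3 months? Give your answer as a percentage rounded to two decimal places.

Unemployment rate after three months ≈ 6.00%.

With a fixed labor force, u_{t+1} = u_t + s·(1−u_t) − f·u_t = u_t·(1−s−f) + s.
Here 1−s−f = 0.600 and s = 0.020.
u_1 = 0.096500 × 0.600 + 0.020 = 0.077900.
u_2 = 0.077900 × 0.600 + 0.020 = 0.066740.
u_3 = 0.066740 × 0.600 + 0.020 = 0.060044.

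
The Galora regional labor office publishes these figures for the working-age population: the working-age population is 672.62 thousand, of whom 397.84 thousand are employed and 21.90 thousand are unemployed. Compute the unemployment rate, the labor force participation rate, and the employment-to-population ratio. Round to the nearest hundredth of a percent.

Unemployment rate ≈ 5.22%; labor force participation rate ≈ 62.40%; employment-population ratio ≈ 59.15%.

Labor force = employed + unemployed = 397.84 + 21.90 = 419.74 thousand.
Unemployment rate = 21.90 / 419.74 = 5.22%.
Labor force participation rate = 419.74 / 672.62 = 62.40%.
Employment-population ratio = 397.84 / 672.62 = 59.15%.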